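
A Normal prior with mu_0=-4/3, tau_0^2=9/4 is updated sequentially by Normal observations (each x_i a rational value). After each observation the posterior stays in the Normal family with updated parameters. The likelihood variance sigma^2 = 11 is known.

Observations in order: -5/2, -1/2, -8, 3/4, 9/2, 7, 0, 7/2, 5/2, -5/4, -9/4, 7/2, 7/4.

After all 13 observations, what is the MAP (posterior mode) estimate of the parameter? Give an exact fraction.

67/483

obs 1: x=-5/2 → posterior Normal(-487/318, 99/53)
obs 2: x=-1/2 → posterior Normal(-257/186, 99/62)
obs 3: x=-8 → posterior Normal(-473/213, 99/71)
obs 4: x=3/4 → posterior Normal(-1811/960, 99/80)
obs 5: x=9/2 → posterior Normal(-1325/1068, 99/89)
obs 6: x=7 → posterior Normal(-569/1176, 99/98)
obs 7: x=0 → posterior Normal(-569/1284, 99/107)
obs 8: x=7/2 → posterior Normal(-191/1392, 99/116)
obs 9: x=5/2 → posterior Normal(79/1500, 99/125)
obs 10: x=-5/4 → posterior Normal(-7/201, 99/134)
obs 11: x=-9/4 → posterior Normal(-23/132, 9/13)
obs 12: x=7/2 → posterior Normal(79/1824, 99/152)
obs 13: x=7/4 → posterior Normal(67/483, 99/161)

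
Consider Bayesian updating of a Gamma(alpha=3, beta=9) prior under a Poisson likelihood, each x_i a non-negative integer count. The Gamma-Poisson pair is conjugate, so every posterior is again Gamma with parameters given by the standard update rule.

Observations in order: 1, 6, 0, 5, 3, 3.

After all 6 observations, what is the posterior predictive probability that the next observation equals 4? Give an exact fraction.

obs 1: x=1 → posterior Gamma(4, 10)
obs 2: x=6 → posterior Gamma(10, 11)
obs 3: x=0 → posterior Gamma(10, 12)
obs 4: x=5 → posterior Gamma(15, 13)
obs 5: x=3 → posterior Gamma(18, 14)
obs 6: x=3 → posterior Gamma(21, 15)

26500633510369777679443359375/633825300114114700748351602688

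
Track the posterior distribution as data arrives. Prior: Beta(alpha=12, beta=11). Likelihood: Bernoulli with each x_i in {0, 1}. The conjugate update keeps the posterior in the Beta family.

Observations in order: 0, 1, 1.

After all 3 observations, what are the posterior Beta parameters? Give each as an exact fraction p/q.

alpha=14, beta=12

obs 1: x=0 → posterior Beta(12, 12)
obs 2: x=1 → posterior Beta(13, 12)
obs 3: x=1 → posterior Beta(14, 12)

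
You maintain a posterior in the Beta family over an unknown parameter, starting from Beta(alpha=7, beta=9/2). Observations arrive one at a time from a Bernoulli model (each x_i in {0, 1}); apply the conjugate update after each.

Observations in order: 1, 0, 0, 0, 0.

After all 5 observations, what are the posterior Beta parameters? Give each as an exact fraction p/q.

alpha=8, beta=17/2

obs 1: x=1 → posterior Beta(8, 9/2)
obs 2: x=0 → posterior Beta(8, 11/2)
obs 3: x=0 → posterior Beta(8, 13/2)
obs 4: x=0 → posterior Beta(8, 15/2)
obs 5: x=0 → posterior Beta(8, 17/2)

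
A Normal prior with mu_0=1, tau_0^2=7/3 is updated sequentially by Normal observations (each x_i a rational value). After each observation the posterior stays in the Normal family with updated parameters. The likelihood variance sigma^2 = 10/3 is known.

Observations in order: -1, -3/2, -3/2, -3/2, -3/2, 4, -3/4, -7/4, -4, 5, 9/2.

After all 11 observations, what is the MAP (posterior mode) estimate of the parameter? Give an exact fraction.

10/87

obs 1: x=-1 → posterior Normal(3/17, 70/51)
obs 2: x=-3/2 → posterior Normal(-5/16, 35/36)
obs 3: x=-3/2 → posterior Normal(-18/31, 70/93)
obs 4: x=-3/2 → posterior Normal(-3/4, 35/57)
obs 5: x=-3/2 → posterior Normal(-13/15, 14/27)
obs 6: x=4 → posterior Normal(-11/52, 35/78)
obs 7: x=-3/4 → posterior Normal(-65/236, 70/177)
obs 8: x=-7/4 → posterior Normal(-19/44, 35/99)
obs 9: x=-4 → posterior Normal(-113/146, 70/219)
obs 10: x=5 → posterior Normal(-43/160, 7/24)
obs 11: x=9/2 → posterior Normal(10/87, 70/261)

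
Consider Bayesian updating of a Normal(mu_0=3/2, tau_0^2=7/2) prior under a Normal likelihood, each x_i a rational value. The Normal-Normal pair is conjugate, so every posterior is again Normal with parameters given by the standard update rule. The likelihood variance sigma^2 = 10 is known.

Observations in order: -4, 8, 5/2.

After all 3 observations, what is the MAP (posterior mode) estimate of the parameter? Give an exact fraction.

151/82

obs 1: x=-4 → posterior Normal(2/27, 70/27)
obs 2: x=8 → posterior Normal(29/17, 35/17)
obs 3: x=5/2 → posterior Normal(151/82, 70/41)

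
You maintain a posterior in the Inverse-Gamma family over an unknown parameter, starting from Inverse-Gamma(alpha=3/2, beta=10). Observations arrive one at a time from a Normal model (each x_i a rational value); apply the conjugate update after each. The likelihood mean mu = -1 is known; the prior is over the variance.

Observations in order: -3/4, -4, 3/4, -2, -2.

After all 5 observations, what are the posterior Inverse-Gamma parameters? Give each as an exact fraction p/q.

obs 1: x=-3/4 → posterior Inverse-Gamma(2, 321/32)
obs 2: x=-4 → posterior Inverse-Gamma(5/2, 465/32)
obs 3: x=3/4 → posterior Inverse-Gamma(3, 257/16)
obs 4: x=-2 → posterior Inverse-Gamma(7/2, 265/16)
obs 5: x=-2 → posterior Inverse-Gamma(4, 273/16)

alpha=4, beta=273/16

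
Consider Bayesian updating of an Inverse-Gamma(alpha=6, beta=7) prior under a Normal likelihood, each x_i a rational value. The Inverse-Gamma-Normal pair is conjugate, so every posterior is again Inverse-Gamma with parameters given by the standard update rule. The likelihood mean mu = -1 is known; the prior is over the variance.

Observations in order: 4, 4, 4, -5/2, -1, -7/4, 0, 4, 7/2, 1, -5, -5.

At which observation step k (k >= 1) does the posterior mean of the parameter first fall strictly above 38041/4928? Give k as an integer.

obs 1: x=4 → posterior Inverse-Gamma(13/2, 39/2)
obs 2: x=4 → posterior Inverse-Gamma(7, 32)
obs 3: x=4 → posterior Inverse-Gamma(15/2, 89/2)
obs 4: x=-5/2 → posterior Inverse-Gamma(8, 365/8)
obs 5: x=-1 → posterior Inverse-Gamma(17/2, 365/8)
obs 6: x=-7/4 → posterior Inverse-Gamma(9, 1469/32)
obs 7: x=0 → posterior Inverse-Gamma(19/2, 1485/32)
obs 8: x=4 → posterior Inverse-Gamma(10, 1885/32)
obs 9: x=7/2 → posterior Inverse-Gamma(21/2, 2209/32)
obs 10: x=1 → posterior Inverse-Gamma(11, 2273/32)
obs 11: x=-5 → posterior Inverse-Gamma(23/2, 2529/32)
obs 12: x=-5 → posterior Inverse-Gamma(12, 2785/32)

k = 12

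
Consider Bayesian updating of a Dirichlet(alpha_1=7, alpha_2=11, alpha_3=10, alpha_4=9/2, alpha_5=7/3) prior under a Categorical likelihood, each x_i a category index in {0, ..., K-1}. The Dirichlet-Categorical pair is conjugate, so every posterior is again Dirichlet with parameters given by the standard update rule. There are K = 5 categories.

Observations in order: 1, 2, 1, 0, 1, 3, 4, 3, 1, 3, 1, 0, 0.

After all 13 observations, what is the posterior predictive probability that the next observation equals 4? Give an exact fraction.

20/287

obs 1: x=1 → posterior Dirichlet(7, 12, 10, 9/2, 7/3)
obs 2: x=2 → posterior Dirichlet(7, 12, 11, 9/2, 7/3)
obs 3: x=1 → posterior Dirichlet(7, 13, 11, 9/2, 7/3)
obs 4: x=0 → posterior Dirichlet(8, 13, 11, 9/2, 7/3)
obs 5: x=1 → posterior Dirichlet(8, 14, 11, 9/2, 7/3)
obs 6: x=3 → posterior Dirichlet(8, 14, 11, 11/2, 7/3)
obs 7: x=4 → posterior Dirichlet(8, 14, 11, 11/2, 10/3)
obs 8: x=3 → posterior Dirichlet(8, 14, 11, 13/2, 10/3)
obs 9: x=1 → posterior Dirichlet(8, 15, 11, 13/2, 10/3)
obs 10: x=3 → posterior Dirichlet(8, 15, 11, 15/2, 10/3)
obs 11: x=1 → posterior Dirichlet(8, 16, 11, 15/2, 10/3)
obs 12: x=0 → posterior Dirichlet(9, 16, 11, 15/2, 10/3)
obs 13: x=0 → posterior Dirichlet(10, 16, 11, 15/2, 10/3)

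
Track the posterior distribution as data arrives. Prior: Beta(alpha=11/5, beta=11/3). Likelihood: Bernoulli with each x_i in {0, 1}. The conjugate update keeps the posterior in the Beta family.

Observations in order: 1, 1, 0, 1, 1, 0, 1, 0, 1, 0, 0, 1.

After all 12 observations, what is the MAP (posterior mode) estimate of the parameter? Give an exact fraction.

obs 1: x=1 → posterior Beta(16/5, 11/3)
obs 2: x=1 → posterior Beta(21/5, 11/3)
obs 3: x=0 → posterior Beta(21/5, 14/3)
obs 4: x=1 → posterior Beta(26/5, 14/3)
obs 5: x=1 → posterior Beta(31/5, 14/3)
obs 6: x=0 → posterior Beta(31/5, 17/3)
obs 7: x=1 → posterior Beta(36/5, 17/3)
obs 8: x=0 → posterior Beta(36/5, 20/3)
obs 9: x=1 → posterior Beta(41/5, 20/3)
obs 10: x=0 → posterior Beta(41/5, 23/3)
obs 11: x=0 → posterior Beta(41/5, 26/3)
obs 12: x=1 → posterior Beta(46/5, 26/3)

123/238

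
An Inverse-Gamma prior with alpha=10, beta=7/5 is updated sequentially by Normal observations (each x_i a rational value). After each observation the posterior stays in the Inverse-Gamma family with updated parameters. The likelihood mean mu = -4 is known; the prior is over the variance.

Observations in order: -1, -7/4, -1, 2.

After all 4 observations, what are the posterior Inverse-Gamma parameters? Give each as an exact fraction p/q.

alpha=12, beta=4949/160

obs 1: x=-1 → posterior Inverse-Gamma(21/2, 59/10)
obs 2: x=-7/4 → posterior Inverse-Gamma(11, 1349/160)
obs 3: x=-1 → posterior Inverse-Gamma(23/2, 2069/160)
obs 4: x=2 → posterior Inverse-Gamma(12, 4949/160)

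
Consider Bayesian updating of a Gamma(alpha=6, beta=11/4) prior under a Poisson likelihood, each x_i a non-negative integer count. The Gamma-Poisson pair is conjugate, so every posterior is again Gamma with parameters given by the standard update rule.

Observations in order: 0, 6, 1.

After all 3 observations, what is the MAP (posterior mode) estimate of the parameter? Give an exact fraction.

obs 1: x=0 → posterior Gamma(6, 15/4)
obs 2: x=6 → posterior Gamma(12, 19/4)
obs 3: x=1 → posterior Gamma(13, 23/4)

48/23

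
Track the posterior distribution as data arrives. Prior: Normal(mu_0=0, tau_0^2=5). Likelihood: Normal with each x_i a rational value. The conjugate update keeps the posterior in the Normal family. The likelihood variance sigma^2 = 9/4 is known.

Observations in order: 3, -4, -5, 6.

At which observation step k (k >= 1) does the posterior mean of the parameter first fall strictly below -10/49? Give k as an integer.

obs 1: x=3 → posterior Normal(60/29, 45/29)
obs 2: x=-4 → posterior Normal(-20/49, 45/49)
obs 3: x=-5 → posterior Normal(-40/23, 15/23)
obs 4: x=6 → posterior Normal(0, 45/89)

k = 2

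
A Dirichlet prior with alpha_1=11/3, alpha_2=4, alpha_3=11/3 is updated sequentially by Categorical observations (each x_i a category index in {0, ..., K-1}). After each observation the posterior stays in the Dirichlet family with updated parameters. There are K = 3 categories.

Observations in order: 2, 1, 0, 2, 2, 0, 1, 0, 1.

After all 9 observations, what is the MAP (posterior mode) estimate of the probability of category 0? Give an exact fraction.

17/52

obs 1: x=2 → posterior Dirichlet(11/3, 4, 14/3)
obs 2: x=1 → posterior Dirichlet(11/3, 5, 14/3)
obs 3: x=0 → posterior Dirichlet(14/3, 5, 14/3)
obs 4: x=2 → posterior Dirichlet(14/3, 5, 17/3)
obs 5: x=2 → posterior Dirichlet(14/3, 5, 20/3)
obs 6: x=0 → posterior Dirichlet(17/3, 5, 20/3)
obs 7: x=1 → posterior Dirichlet(17/3, 6, 20/3)
obs 8: x=0 → posterior Dirichlet(20/3, 6, 20/3)
obs 9: x=1 → posterior Dirichlet(20/3, 7, 20/3)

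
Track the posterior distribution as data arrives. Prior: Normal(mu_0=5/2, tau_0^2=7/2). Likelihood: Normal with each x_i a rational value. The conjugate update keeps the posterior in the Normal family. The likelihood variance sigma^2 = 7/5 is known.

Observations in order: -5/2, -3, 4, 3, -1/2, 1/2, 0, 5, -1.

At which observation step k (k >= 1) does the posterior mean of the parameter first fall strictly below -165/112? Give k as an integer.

obs 1: x=-5/2 → posterior Normal(-15/14, 1)
obs 2: x=-3 → posterior Normal(-15/8, 7/12)
obs 3: x=4 → posterior Normal(-5/34, 7/17)
obs 4: x=3 → posterior Normal(25/44, 7/22)
obs 5: x=-1/2 → posterior Normal(10/27, 7/27)
obs 6: x=1/2 → posterior Normal(25/64, 7/32)
obs 7: x=0 → posterior Normal(25/74, 7/37)
obs 8: x=5 → posterior Normal(25/28, 1/6)
obs 9: x=-1 → posterior Normal(65/94, 7/47)

k = 2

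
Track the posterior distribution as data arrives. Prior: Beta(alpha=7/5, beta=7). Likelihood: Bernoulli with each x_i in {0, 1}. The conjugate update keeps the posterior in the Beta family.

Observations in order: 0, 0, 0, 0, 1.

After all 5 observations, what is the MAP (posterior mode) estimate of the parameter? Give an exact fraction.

7/57

obs 1: x=0 → posterior Beta(7/5, 8)
obs 2: x=0 → posterior Beta(7/5, 9)
obs 3: x=0 → posterior Beta(7/5, 10)
obs 4: x=0 → posterior Beta(7/5, 11)
obs 5: x=1 → posterior Beta(12/5, 11)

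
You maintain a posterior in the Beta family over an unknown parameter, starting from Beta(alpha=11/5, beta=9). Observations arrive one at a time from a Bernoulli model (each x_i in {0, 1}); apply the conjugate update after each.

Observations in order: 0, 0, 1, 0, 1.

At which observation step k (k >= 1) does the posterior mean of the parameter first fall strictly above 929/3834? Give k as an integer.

k = 5

obs 1: x=0 → posterior Beta(11/5, 10)
obs 2: x=0 → posterior Beta(11/5, 11)
obs 3: x=1 → posterior Beta(16/5, 11)
obs 4: x=0 → posterior Beta(16/5, 12)
obs 5: x=1 → posterior Beta(21/5, 12)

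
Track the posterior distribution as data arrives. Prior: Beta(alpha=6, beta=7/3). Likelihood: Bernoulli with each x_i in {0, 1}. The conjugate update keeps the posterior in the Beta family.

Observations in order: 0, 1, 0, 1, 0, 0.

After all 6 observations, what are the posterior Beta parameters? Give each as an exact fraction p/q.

alpha=8, beta=19/3

obs 1: x=0 → posterior Beta(6, 10/3)
obs 2: x=1 → posterior Beta(7, 10/3)
obs 3: x=0 → posterior Beta(7, 13/3)
obs 4: x=1 → posterior Beta(8, 13/3)
obs 5: x=0 → posterior Beta(8, 16/3)
obs 6: x=0 → posterior Beta(8, 19/3)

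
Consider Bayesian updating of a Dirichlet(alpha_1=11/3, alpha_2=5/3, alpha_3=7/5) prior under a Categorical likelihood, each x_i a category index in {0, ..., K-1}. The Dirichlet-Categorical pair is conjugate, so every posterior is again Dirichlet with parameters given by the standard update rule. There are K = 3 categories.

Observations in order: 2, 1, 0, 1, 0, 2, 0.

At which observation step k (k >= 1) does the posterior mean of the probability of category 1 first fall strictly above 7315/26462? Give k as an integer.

k = 2

obs 1: x=2 → posterior Dirichlet(11/3, 5/3, 12/5)
obs 2: x=1 → posterior Dirichlet(11/3, 8/3, 12/5)
obs 3: x=0 → posterior Dirichlet(14/3, 8/3, 12/5)
obs 4: x=1 → posterior Dirichlet(14/3, 11/3, 12/5)
obs 5: x=0 → posterior Dirichlet(17/3, 11/3, 12/5)
obs 6: x=2 → posterior Dirichlet(17/3, 11/3, 17/5)
obs 7: x=0 → posterior Dirichlet(20/3, 11/3, 17/5)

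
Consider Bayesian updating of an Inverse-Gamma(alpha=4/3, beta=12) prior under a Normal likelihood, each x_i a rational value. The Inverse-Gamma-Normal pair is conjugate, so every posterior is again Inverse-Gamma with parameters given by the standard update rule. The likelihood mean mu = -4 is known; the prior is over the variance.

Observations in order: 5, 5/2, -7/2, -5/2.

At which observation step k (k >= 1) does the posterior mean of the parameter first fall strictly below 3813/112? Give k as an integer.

obs 1: x=5 → posterior Inverse-Gamma(11/6, 105/2)
obs 2: x=5/2 → posterior Inverse-Gamma(7/3, 589/8)
obs 3: x=-7/2 → posterior Inverse-Gamma(17/6, 295/4)
obs 4: x=-5/2 → posterior Inverse-Gamma(10/3, 599/8)

k = 4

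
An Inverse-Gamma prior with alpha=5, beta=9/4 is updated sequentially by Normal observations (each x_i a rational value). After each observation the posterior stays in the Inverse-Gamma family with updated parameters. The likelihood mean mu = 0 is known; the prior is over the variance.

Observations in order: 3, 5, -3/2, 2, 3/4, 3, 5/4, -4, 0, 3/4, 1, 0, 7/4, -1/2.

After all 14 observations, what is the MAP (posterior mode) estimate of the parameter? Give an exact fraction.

obs 1: x=3 → posterior Inverse-Gamma(11/2, 27/4)
obs 2: x=5 → posterior Inverse-Gamma(6, 77/4)
obs 3: x=-3/2 → posterior Inverse-Gamma(13/2, 163/8)
obs 4: x=2 → posterior Inverse-Gamma(7, 179/8)
obs 5: x=3/4 → posterior Inverse-Gamma(15/2, 725/32)
obs 6: x=3 → posterior Inverse-Gamma(8, 869/32)
obs 7: x=5/4 → posterior Inverse-Gamma(17/2, 447/16)
obs 8: x=-4 → posterior Inverse-Gamma(9, 575/16)
obs 9: x=0 → posterior Inverse-Gamma(19/2, 575/16)
obs 10: x=3/4 → posterior Inverse-Gamma(10, 1159/32)
obs 11: x=1 → posterior Inverse-Gamma(21/2, 1175/32)
obs 12: x=0 → posterior Inverse-Gamma(11, 1175/32)
obs 13: x=7/4 → posterior Inverse-Gamma(23/2, 153/4)
obs 14: x=-1/2 → posterior Inverse-Gamma(12, 307/8)

307/104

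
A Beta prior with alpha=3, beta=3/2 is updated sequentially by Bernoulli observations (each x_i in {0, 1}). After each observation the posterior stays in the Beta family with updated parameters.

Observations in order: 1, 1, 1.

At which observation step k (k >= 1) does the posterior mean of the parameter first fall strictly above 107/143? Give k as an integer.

k = 2

obs 1: x=1 → posterior Beta(4, 3/2)
obs 2: x=1 → posterior Beta(5, 3/2)
obs 3: x=1 → posterior Beta(6, 3/2)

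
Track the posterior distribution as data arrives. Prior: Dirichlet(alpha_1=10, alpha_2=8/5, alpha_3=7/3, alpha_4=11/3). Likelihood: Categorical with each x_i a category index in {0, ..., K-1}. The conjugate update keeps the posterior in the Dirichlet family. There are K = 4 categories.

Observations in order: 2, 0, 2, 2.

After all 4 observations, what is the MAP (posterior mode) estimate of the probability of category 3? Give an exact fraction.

5/33

obs 1: x=2 → posterior Dirichlet(10, 8/5, 10/3, 11/3)
obs 2: x=0 → posterior Dirichlet(11, 8/5, 10/3, 11/3)
obs 3: x=2 → posterior Dirichlet(11, 8/5, 13/3, 11/3)
obs 4: x=2 → posterior Dirichlet(11, 8/5, 16/3, 11/3)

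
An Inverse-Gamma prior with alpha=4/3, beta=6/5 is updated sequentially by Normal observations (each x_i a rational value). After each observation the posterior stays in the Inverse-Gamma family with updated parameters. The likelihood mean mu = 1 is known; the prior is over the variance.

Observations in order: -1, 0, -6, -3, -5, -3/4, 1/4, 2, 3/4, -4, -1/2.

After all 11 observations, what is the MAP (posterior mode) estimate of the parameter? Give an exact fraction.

33681/3760

obs 1: x=-1 → posterior Inverse-Gamma(11/6, 16/5)
obs 2: x=0 → posterior Inverse-Gamma(7/3, 37/10)
obs 3: x=-6 → posterior Inverse-Gamma(17/6, 141/5)
obs 4: x=-3 → posterior Inverse-Gamma(10/3, 181/5)
obs 5: x=-5 → posterior Inverse-Gamma(23/6, 271/5)
obs 6: x=-3/4 → posterior Inverse-Gamma(13/3, 8917/160)
obs 7: x=1/4 → posterior Inverse-Gamma(29/6, 4481/80)
obs 8: x=2 → posterior Inverse-Gamma(16/3, 4521/80)
obs 9: x=3/4 → posterior Inverse-Gamma(35/6, 9047/160)
obs 10: x=-4 → posterior Inverse-Gamma(19/3, 11047/160)
obs 11: x=-1/2 → posterior Inverse-Gamma(41/6, 11227/160)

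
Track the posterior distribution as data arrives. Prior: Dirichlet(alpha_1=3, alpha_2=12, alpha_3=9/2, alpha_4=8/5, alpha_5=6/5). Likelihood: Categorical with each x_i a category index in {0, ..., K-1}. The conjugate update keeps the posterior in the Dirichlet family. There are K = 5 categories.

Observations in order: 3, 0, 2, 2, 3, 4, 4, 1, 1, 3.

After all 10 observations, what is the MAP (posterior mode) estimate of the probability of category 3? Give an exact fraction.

obs 1: x=3 → posterior Dirichlet(3, 12, 9/2, 13/5, 6/5)
obs 2: x=0 → posterior Dirichlet(4, 12, 9/2, 13/5, 6/5)
obs 3: x=2 → posterior Dirichlet(4, 12, 11/2, 13/5, 6/5)
obs 4: x=2 → posterior Dirichlet(4, 12, 13/2, 13/5, 6/5)
obs 5: x=3 → posterior Dirichlet(4, 12, 13/2, 18/5, 6/5)
obs 6: x=4 → posterior Dirichlet(4, 12, 13/2, 18/5, 11/5)
obs 7: x=4 → posterior Dirichlet(4, 12, 13/2, 18/5, 16/5)
obs 8: x=1 → posterior Dirichlet(4, 13, 13/2, 18/5, 16/5)
obs 9: x=1 → posterior Dirichlet(4, 14, 13/2, 18/5, 16/5)
obs 10: x=3 → posterior Dirichlet(4, 14, 13/2, 23/5, 16/5)

12/91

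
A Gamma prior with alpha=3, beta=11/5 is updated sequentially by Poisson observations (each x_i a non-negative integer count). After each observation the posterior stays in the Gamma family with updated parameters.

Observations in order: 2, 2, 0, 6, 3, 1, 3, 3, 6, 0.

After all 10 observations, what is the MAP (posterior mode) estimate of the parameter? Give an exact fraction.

140/61

obs 1: x=2 → posterior Gamma(5, 16/5)
obs 2: x=2 → posterior Gamma(7, 21/5)
obs 3: x=0 → posterior Gamma(7, 26/5)
obs 4: x=6 → posterior Gamma(13, 31/5)
obs 5: x=3 → posterior Gamma(16, 36/5)
obs 6: x=1 → posterior Gamma(17, 41/5)
obs 7: x=3 → posterior Gamma(20, 46/5)
obs 8: x=3 → posterior Gamma(23, 51/5)
obs 9: x=6 → posterior Gamma(29, 56/5)
obs 10: x=0 → posterior Gamma(29, 61/5)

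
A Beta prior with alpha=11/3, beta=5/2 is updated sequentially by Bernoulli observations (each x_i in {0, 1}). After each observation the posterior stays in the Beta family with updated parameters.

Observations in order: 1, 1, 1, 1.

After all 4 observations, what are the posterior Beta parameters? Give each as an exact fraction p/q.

alpha=23/3, beta=5/2

obs 1: x=1 → posterior Beta(14/3, 5/2)
obs 2: x=1 → posterior Beta(17/3, 5/2)
obs 3: x=1 → posterior Beta(20/3, 5/2)
obs 4: x=1 → posterior Beta(23/3, 5/2)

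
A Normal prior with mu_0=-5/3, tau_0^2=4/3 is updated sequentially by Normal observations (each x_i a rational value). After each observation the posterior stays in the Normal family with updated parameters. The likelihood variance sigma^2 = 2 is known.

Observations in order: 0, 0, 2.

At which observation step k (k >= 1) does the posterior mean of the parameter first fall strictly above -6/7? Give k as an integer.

obs 1: x=0 → posterior Normal(-1, 4/5)
obs 2: x=0 → posterior Normal(-5/7, 4/7)
obs 3: x=2 → posterior Normal(-1/9, 4/9)

k = 2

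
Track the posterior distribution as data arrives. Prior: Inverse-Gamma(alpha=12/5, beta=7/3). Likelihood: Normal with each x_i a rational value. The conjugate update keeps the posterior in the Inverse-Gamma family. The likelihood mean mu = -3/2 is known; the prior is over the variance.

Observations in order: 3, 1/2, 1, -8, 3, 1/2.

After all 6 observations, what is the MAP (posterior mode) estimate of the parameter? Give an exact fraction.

1525/192

obs 1: x=3 → posterior Inverse-Gamma(29/10, 299/24)
obs 2: x=1/2 → posterior Inverse-Gamma(17/5, 347/24)
obs 3: x=1 → posterior Inverse-Gamma(39/10, 211/12)
obs 4: x=-8 → posterior Inverse-Gamma(22/5, 929/24)
obs 5: x=3 → posterior Inverse-Gamma(49/10, 293/6)
obs 6: x=1/2 → posterior Inverse-Gamma(27/5, 305/6)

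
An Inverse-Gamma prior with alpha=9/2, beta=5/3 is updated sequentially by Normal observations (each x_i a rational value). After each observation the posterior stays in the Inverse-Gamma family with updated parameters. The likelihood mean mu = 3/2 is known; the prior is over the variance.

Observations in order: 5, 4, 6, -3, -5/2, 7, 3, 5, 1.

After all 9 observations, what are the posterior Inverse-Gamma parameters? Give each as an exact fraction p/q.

alpha=9, beta=185/3

obs 1: x=5 → posterior Inverse-Gamma(5, 187/24)
obs 2: x=4 → posterior Inverse-Gamma(11/2, 131/12)
obs 3: x=6 → posterior Inverse-Gamma(6, 505/24)
obs 4: x=-3 → posterior Inverse-Gamma(13/2, 187/6)
obs 5: x=-5/2 → posterior Inverse-Gamma(7, 235/6)
obs 6: x=7 → posterior Inverse-Gamma(15/2, 1303/24)
obs 7: x=3 → posterior Inverse-Gamma(8, 665/12)
obs 8: x=5 → posterior Inverse-Gamma(17/2, 1477/24)
obs 9: x=1 → posterior Inverse-Gamma(9, 185/3)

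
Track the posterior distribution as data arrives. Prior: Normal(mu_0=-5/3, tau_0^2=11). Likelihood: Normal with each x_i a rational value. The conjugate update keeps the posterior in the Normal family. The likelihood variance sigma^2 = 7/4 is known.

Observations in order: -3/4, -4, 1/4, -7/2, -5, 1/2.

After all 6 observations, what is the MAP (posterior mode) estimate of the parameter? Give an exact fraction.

-1685/813

obs 1: x=-3/4 → posterior Normal(-134/153, 77/51)
obs 2: x=-4 → posterior Normal(-662/285, 77/95)
obs 3: x=1/4 → posterior Normal(-629/417, 77/139)
obs 4: x=-7/2 → posterior Normal(-1091/549, 77/183)
obs 5: x=-5 → posterior Normal(-1751/681, 77/227)
obs 6: x=1/2 → posterior Normal(-1685/813, 77/271)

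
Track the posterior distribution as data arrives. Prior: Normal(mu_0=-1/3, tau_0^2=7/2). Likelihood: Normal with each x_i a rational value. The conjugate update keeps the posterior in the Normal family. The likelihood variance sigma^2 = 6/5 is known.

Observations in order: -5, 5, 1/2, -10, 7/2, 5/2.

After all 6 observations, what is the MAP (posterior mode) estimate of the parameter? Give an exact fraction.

obs 1: x=-5 → posterior Normal(-179/47, 42/47)
obs 2: x=5 → posterior Normal(-2/41, 21/41)
obs 3: x=1/2 → posterior Normal(3/26, 14/39)
obs 4: x=-10 → posterior Normal(-673/304, 21/76)
obs 5: x=7/2 → posterior Normal(-214/187, 42/187)
obs 6: x=5/2 → posterior Normal(-253/444, 7/37)

-253/444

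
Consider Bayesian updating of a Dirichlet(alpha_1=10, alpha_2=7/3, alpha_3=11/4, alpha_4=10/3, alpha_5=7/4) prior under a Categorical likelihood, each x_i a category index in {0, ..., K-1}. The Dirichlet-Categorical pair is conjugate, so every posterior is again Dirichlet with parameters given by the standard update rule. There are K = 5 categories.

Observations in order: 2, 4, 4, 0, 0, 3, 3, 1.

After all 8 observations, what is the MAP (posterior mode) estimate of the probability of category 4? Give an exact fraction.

obs 1: x=2 → posterior Dirichlet(10, 7/3, 15/4, 10/3, 7/4)
obs 2: x=4 → posterior Dirichlet(10, 7/3, 15/4, 10/3, 11/4)
obs 3: x=4 → posterior Dirichlet(10, 7/3, 15/4, 10/3, 15/4)
obs 4: x=0 → posterior Dirichlet(11, 7/3, 15/4, 10/3, 15/4)
obs 5: x=0 → posterior Dirichlet(12, 7/3, 15/4, 10/3, 15/4)
obs 6: x=3 → posterior Dirichlet(12, 7/3, 15/4, 13/3, 15/4)
obs 7: x=3 → posterior Dirichlet(12, 7/3, 15/4, 16/3, 15/4)
obs 8: x=1 → posterior Dirichlet(12, 10/3, 15/4, 16/3, 15/4)

33/278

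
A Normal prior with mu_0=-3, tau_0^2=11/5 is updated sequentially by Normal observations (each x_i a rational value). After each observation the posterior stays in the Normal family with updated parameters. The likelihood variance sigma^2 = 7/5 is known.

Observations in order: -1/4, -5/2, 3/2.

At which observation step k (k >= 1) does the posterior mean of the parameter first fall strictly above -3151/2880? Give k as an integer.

obs 1: x=-1/4 → posterior Normal(-95/72, 77/90)
obs 2: x=-5/2 → posterior Normal(-205/116, 77/145)
obs 3: x=3/2 → posterior Normal(-139/160, 77/200)

k = 3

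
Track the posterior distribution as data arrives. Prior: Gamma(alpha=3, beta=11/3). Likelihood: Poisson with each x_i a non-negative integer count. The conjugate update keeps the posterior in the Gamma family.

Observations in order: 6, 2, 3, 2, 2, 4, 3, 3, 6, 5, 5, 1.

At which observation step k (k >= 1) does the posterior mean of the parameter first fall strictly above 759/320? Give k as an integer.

k = 8

obs 1: x=6 → posterior Gamma(9, 14/3)
obs 2: x=2 → posterior Gamma(11, 17/3)
obs 3: x=3 → posterior Gamma(14, 20/3)
obs 4: x=2 → posterior Gamma(16, 23/3)
obs 5: x=2 → posterior Gamma(18, 26/3)
obs 6: x=4 → posterior Gamma(22, 29/3)
obs 7: x=3 → posterior Gamma(25, 32/3)
obs 8: x=3 → posterior Gamma(28, 35/3)
obs 9: x=6 → posterior Gamma(34, 38/3)
obs 10: x=5 → posterior Gamma(39, 41/3)
obs 11: x=5 → posterior Gamma(44, 44/3)
obs 12: x=1 → posterior Gamma(45, 47/3)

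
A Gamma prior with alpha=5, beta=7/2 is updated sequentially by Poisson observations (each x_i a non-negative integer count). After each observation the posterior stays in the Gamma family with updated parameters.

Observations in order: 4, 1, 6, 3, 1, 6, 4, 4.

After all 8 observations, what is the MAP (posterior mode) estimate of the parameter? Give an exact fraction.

66/23

obs 1: x=4 → posterior Gamma(9, 9/2)
obs 2: x=1 → posterior Gamma(10, 11/2)
obs 3: x=6 → posterior Gamma(16, 13/2)
obs 4: x=3 → posterior Gamma(19, 15/2)
obs 5: x=1 → posterior Gamma(20, 17/2)
obs 6: x=6 → posterior Gamma(26, 19/2)
obs 7: x=4 → posterior Gamma(30, 21/2)
obs 8: x=4 → posterior Gamma(34, 23/2)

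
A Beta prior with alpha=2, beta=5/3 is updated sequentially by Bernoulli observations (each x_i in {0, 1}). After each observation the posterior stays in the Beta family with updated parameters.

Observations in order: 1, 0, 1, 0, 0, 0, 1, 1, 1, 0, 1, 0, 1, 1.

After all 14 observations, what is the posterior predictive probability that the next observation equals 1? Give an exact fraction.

30/53

obs 1: x=1 → posterior Beta(3, 5/3)
obs 2: x=0 → posterior Beta(3, 8/3)
obs 3: x=1 → posterior Beta(4, 8/3)
obs 4: x=0 → posterior Beta(4, 11/3)
obs 5: x=0 → posterior Beta(4, 14/3)
obs 6: x=0 → posterior Beta(4, 17/3)
obs 7: x=1 → posterior Beta(5, 17/3)
obs 8: x=1 → posterior Beta(6, 17/3)
obs 9: x=1 → posterior Beta(7, 17/3)
obs 10: x=0 → posterior Beta(7, 20/3)
obs 11: x=1 → posterior Beta(8, 20/3)
obs 12: x=0 → posterior Beta(8, 23/3)
obs 13: x=1 → posterior Beta(9, 23/3)
obs 14: x=1 → posterior Beta(10, 23/3)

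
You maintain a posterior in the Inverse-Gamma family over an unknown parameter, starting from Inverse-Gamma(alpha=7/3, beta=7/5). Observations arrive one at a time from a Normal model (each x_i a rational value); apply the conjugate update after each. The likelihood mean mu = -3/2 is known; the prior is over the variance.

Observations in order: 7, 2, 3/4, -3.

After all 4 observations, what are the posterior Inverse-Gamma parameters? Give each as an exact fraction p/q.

obs 1: x=7 → posterior Inverse-Gamma(17/6, 1501/40)
obs 2: x=2 → posterior Inverse-Gamma(10/3, 873/20)
obs 3: x=3/4 → posterior Inverse-Gamma(23/6, 7389/160)
obs 4: x=-3 → posterior Inverse-Gamma(13/3, 7569/160)

alpha=13/3, beta=7569/160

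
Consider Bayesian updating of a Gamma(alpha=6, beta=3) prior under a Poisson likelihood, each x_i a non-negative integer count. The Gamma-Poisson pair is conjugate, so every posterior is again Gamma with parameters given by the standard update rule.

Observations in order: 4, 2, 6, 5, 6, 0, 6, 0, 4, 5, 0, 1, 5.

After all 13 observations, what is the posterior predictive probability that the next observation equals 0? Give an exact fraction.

1606938044258990275541962092341162602522202993782792835301376/33300140732146818380750772381422989832214186835186851059977249

obs 1: x=4 → posterior Gamma(10, 4)
obs 2: x=2 → posterior Gamma(12, 5)
obs 3: x=6 → posterior Gamma(18, 6)
obs 4: x=5 → posterior Gamma(23, 7)
obs 5: x=6 → posterior Gamma(29, 8)
obs 6: x=0 → posterior Gamma(29, 9)
obs 7: x=6 → posterior Gamma(35, 10)
obs 8: x=0 → posterior Gamma(35, 11)
obs 9: x=4 → posterior Gamma(39, 12)
obs 10: x=5 → posterior Gamma(44, 13)
obs 11: x=0 → posterior Gamma(44, 14)
obs 12: x=1 → posterior Gamma(45, 15)
obs 13: x=5 → posterior Gamma(50, 16)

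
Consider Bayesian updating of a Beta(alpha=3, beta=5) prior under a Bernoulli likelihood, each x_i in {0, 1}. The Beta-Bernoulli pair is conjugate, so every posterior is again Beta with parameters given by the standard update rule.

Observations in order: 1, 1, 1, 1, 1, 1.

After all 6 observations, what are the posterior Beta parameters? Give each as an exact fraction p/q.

obs 1: x=1 → posterior Beta(4, 5)
obs 2: x=1 → posterior Beta(5, 5)
obs 3: x=1 → posterior Beta(6, 5)
obs 4: x=1 → posterior Beta(7, 5)
obs 5: x=1 → posterior Beta(8, 5)
obs 6: x=1 → posterior Beta(9, 5)

alpha=9, beta=5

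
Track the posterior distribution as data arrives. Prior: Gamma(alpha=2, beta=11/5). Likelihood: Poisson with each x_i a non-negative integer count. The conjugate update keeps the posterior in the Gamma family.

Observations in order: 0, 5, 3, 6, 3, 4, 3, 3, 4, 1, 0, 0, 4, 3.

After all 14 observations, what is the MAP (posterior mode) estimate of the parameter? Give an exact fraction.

200/81

obs 1: x=0 → posterior Gamma(2, 16/5)
obs 2: x=5 → posterior Gamma(7, 21/5)
obs 3: x=3 → posterior Gamma(10, 26/5)
obs 4: x=6 → posterior Gamma(16, 31/5)
obs 5: x=3 → posterior Gamma(19, 36/5)
obs 6: x=4 → posterior Gamma(23, 41/5)
obs 7: x=3 → posterior Gamma(26, 46/5)
obs 8: x=3 → posterior Gamma(29, 51/5)
obs 9: x=4 → posterior Gamma(33, 56/5)
obs 10: x=1 → posterior Gamma(34, 61/5)
obs 11: x=0 → posterior Gamma(34, 66/5)
obs 12: x=0 → posterior Gamma(34, 71/5)
obs 13: x=4 → posterior Gamma(38, 76/5)
obs 14: x=3 → posterior Gamma(41, 81/5)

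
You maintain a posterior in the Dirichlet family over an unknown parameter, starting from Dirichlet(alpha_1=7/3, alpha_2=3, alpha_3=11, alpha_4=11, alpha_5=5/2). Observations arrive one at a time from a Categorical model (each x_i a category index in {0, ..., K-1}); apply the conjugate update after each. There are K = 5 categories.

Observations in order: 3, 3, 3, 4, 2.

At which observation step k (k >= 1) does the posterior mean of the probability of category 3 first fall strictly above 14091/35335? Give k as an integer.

obs 1: x=3 → posterior Dirichlet(7/3, 3, 11, 12, 5/2)
obs 2: x=3 → posterior Dirichlet(7/3, 3, 11, 13, 5/2)
obs 3: x=3 → posterior Dirichlet(7/3, 3, 11, 14, 5/2)
obs 4: x=4 → posterior Dirichlet(7/3, 3, 11, 14, 7/2)
obs 5: x=2 → posterior Dirichlet(7/3, 3, 12, 14, 7/2)

k = 2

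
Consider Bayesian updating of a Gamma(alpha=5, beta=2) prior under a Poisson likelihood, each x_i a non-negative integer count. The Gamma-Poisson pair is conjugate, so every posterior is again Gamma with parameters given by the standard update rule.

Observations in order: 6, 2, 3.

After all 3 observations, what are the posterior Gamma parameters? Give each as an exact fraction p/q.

alpha=16, beta=5

obs 1: x=6 → posterior Gamma(11, 3)
obs 2: x=2 → posterior Gamma(13, 4)
obs 3: x=3 → posterior Gamma(16, 5)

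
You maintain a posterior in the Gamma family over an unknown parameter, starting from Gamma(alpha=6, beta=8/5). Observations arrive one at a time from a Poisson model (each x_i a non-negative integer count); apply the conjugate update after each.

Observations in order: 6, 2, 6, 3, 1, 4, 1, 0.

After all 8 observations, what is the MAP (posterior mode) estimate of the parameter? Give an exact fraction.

35/12

obs 1: x=6 → posterior Gamma(12, 13/5)
obs 2: x=2 → posterior Gamma(14, 18/5)
obs 3: x=6 → posterior Gamma(20, 23/5)
obs 4: x=3 → posterior Gamma(23, 28/5)
obs 5: x=1 → posterior Gamma(24, 33/5)
obs 6: x=4 → posterior Gamma(28, 38/5)
obs 7: x=1 → posterior Gamma(29, 43/5)
obs 8: x=0 → posterior Gamma(29, 48/5)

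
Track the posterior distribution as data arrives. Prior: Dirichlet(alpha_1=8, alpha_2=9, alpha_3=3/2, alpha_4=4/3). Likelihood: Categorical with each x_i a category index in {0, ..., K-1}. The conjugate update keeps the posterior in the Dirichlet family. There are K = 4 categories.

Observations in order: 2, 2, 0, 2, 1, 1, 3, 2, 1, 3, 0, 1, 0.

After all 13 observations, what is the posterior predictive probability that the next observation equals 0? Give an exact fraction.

66/197

obs 1: x=2 → posterior Dirichlet(8, 9, 5/2, 4/3)
obs 2: x=2 → posterior Dirichlet(8, 9, 7/2, 4/3)
obs 3: x=0 → posterior Dirichlet(9, 9, 7/2, 4/3)
obs 4: x=2 → posterior Dirichlet(9, 9, 9/2, 4/3)
obs 5: x=1 → posterior Dirichlet(9, 10, 9/2, 4/3)
obs 6: x=1 → posterior Dirichlet(9, 11, 9/2, 4/3)
obs 7: x=3 → posterior Dirichlet(9, 11, 9/2, 7/3)
obs 8: x=2 → posterior Dirichlet(9, 11, 11/2, 7/3)
obs 9: x=1 → posterior Dirichlet(9, 12, 11/2, 7/3)
obs 10: x=3 → posterior Dirichlet(9, 12, 11/2, 10/3)
obs 11: x=0 → posterior Dirichlet(10, 12, 11/2, 10/3)
obs 12: x=1 → posterior Dirichlet(10, 13, 11/2, 10/3)
obs 13: x=0 → posterior Dirichlet(11, 13, 11/2, 10/3)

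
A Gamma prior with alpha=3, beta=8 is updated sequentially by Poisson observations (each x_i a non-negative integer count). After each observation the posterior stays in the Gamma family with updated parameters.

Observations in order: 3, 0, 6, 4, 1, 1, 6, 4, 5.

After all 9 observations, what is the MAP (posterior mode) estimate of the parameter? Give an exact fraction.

obs 1: x=3 → posterior Gamma(6, 9)
obs 2: x=0 → posterior Gamma(6, 10)
obs 3: x=6 → posterior Gamma(12, 11)
obs 4: x=4 → posterior Gamma(16, 12)
obs 5: x=1 → posterior Gamma(17, 13)
obs 6: x=1 → posterior Gamma(18, 14)
obs 7: x=6 → posterior Gamma(24, 15)
obs 8: x=4 → posterior Gamma(28, 16)
obs 9: x=5 → posterior Gamma(33, 17)

32/17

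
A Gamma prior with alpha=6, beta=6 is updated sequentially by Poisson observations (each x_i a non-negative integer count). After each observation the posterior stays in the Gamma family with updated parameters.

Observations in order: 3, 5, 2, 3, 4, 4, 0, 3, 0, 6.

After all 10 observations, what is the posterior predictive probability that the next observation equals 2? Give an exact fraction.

obs 1: x=3 → posterior Gamma(9, 7)
obs 2: x=5 → posterior Gamma(14, 8)
obs 3: x=2 → posterior Gamma(16, 9)
obs 4: x=3 → posterior Gamma(19, 10)
obs 5: x=4 → posterior Gamma(23, 11)
obs 6: x=4 → posterior Gamma(27, 12)
obs 7: x=0 → posterior Gamma(27, 13)
obs 8: x=3 → posterior Gamma(30, 14)
obs 9: x=0 → posterior Gamma(30, 15)
obs 10: x=6 → posterior Gamma(36, 16)

14852296302221395012262788369583808762982957056/57155629504430816618802078994918975878812205409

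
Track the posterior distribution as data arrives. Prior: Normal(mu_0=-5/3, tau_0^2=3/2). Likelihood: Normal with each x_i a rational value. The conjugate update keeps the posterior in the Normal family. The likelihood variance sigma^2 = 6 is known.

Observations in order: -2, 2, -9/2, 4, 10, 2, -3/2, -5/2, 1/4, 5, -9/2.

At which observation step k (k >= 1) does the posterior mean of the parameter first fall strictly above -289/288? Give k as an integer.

obs 1: x=-2 → posterior Normal(-26/15, 6/5)
obs 2: x=2 → posterior Normal(-10/9, 1)
obs 3: x=-9/2 → posterior Normal(-67/42, 6/7)
obs 4: x=4 → posterior Normal(-43/48, 3/4)
obs 5: x=10 → posterior Normal(17/54, 2/3)
obs 6: x=2 → posterior Normal(29/60, 3/5)
obs 7: x=-3/2 → posterior Normal(10/33, 6/11)
obs 8: x=-5/2 → posterior Normal(5/72, 1/2)
obs 9: x=1/4 → posterior Normal(1/12, 6/13)
obs 10: x=5 → posterior Normal(73/168, 3/7)
obs 11: x=-9/2 → posterior Normal(19/180, 2/5)

k = 4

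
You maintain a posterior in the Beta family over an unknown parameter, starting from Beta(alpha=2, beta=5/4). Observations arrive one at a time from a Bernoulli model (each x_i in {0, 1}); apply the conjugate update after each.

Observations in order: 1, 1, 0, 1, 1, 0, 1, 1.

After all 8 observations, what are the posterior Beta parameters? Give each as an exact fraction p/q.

obs 1: x=1 → posterior Beta(3, 5/4)
obs 2: x=1 → posterior Beta(4, 5/4)
obs 3: x=0 → posterior Beta(4, 9/4)
obs 4: x=1 → posterior Beta(5, 9/4)
obs 5: x=1 → posterior Beta(6, 9/4)
obs 6: x=0 → posterior Beta(6, 13/4)
obs 7: x=1 → posterior Beta(7, 13/4)
obs 8: x=1 → posterior Beta(8, 13/4)

alpha=8, beta=13/4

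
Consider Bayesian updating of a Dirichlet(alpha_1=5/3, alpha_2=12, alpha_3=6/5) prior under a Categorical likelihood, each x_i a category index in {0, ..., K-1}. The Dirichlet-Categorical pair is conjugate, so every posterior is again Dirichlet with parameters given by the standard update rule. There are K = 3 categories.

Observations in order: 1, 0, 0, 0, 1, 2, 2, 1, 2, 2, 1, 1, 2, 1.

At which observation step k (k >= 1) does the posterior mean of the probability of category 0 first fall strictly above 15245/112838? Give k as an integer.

k = 2

obs 1: x=1 → posterior Dirichlet(5/3, 13, 6/5)
obs 2: x=0 → posterior Dirichlet(8/3, 13, 6/5)
obs 3: x=0 → posterior Dirichlet(11/3, 13, 6/5)
obs 4: x=0 → posterior Dirichlet(14/3, 13, 6/5)
obs 5: x=1 → posterior Dirichlet(14/3, 14, 6/5)
obs 6: x=2 → posterior Dirichlet(14/3, 14, 11/5)
obs 7: x=2 → posterior Dirichlet(14/3, 14, 16/5)
obs 8: x=1 → posterior Dirichlet(14/3, 15, 16/5)
obs 9: x=2 → posterior Dirichlet(14/3, 15, 21/5)
obs 10: x=2 → posterior Dirichlet(14/3, 15, 26/5)
obs 11: x=1 → posterior Dirichlet(14/3, 16, 26/5)
obs 12: x=1 → posterior Dirichlet(14/3, 17, 26/5)
obs 13: x=2 → posterior Dirichlet(14/3, 17, 31/5)
obs 14: x=1 → posterior Dirichlet(14/3, 18, 31/5)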